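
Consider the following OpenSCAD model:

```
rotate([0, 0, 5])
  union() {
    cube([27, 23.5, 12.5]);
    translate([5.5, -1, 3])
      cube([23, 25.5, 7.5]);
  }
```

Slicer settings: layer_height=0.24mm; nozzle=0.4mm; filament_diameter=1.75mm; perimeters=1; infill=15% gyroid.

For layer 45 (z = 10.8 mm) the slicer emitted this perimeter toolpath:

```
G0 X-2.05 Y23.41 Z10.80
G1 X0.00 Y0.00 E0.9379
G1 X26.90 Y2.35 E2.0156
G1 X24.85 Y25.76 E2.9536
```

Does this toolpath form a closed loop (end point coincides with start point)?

no

Start point (G0): (-2.05, 23.41). End point (last G1): the path does not return to the start — open.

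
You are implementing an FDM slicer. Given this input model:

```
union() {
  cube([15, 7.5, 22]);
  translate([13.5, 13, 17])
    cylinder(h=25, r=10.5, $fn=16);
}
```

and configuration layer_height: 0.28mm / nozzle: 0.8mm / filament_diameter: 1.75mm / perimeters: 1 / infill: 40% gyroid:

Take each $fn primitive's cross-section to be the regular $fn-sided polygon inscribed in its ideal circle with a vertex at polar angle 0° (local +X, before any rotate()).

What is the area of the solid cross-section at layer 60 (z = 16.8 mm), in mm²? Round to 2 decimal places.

112.50 mm²

At z = 16.8 mm: the 15×7.5 cube contributes its full rectangle (area 112.50 mm²); the cylinder at (13.5, 13) is not intersected at this z (z outside [17, 42]); Combining (union): only the 15×7.5 cube is present, so the union is just that shape — area = 112.50 mm². Overall, the cross-section is a single solid region. Net area = 112.50 mm².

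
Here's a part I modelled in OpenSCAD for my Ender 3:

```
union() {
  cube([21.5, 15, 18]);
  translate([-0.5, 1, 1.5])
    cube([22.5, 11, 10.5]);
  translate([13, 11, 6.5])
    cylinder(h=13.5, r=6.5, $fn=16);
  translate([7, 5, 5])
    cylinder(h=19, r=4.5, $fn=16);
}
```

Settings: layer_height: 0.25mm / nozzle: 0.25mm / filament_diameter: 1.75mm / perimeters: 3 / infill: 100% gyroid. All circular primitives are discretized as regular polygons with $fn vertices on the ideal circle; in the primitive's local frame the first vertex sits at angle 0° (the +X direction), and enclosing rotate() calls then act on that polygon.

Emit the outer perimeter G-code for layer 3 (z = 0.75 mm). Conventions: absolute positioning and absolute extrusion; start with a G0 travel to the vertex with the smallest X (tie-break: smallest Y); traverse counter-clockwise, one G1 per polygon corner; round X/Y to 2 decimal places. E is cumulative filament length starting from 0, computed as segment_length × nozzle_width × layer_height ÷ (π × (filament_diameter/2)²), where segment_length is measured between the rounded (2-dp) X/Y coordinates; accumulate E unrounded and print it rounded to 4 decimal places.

G0 X0.00 Y0.00 Z0.75
G1 X21.50 Y0.00 E0.5587
G1 X21.50 Y15.00 E0.9484
G1 X0.00 Y15.00 E1.5071
G1 X0.00 Y0.00 E1.8969

At z = 0.75 mm: the cube (footprint 21.5×15) is included at this height; the cube at (-0.5, 1) is absent (z outside [1.5, 12]); the cylinder at (13, 11) is absent (z outside [6.5, 20]); the cylinder at (7, 5) is absent (z outside [5, 24]); Taking the union: only the 21.5×15 cube is present, so the union is just that shape — 1 connected region. The outline is a single polygon with 4 vertices. Extrusion per mm of travel: 0.25 × 0.25 / (π × 0.875²) = 0.025984. Accumulating E over each segment gives final E = 1.8969.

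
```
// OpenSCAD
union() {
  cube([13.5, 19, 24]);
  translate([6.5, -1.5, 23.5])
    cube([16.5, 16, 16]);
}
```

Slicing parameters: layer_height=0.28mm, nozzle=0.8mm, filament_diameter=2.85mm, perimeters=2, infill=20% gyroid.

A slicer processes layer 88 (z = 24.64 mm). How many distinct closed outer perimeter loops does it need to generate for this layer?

At z = 24.64 mm: the cube is not intersected at this z (z outside [0, 24]); the cube at (6.5, -1.5) is present — its section is the full 16.5×16 rectangle; Combining (union): only the 16.5×16 cube at (6.5, -1.5) is present, so the union is just that shape — 1 connected region. The result has 1 disconnected region.

1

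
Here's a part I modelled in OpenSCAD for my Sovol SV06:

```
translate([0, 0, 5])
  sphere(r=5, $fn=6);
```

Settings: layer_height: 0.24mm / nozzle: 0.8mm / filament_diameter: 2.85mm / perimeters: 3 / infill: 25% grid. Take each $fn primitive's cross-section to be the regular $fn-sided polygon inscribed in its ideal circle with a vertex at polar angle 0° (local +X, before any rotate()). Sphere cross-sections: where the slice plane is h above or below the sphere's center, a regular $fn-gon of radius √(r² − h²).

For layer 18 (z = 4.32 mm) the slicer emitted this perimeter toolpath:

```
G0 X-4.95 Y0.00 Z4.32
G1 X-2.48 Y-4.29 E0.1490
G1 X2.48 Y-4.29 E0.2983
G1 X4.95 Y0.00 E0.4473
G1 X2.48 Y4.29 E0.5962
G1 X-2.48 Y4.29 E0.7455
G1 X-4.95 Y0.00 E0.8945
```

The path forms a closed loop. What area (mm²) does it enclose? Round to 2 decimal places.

63.75 mm²

Apply the shoelace formula to the sequence of (X, Y) vertices; enclosed area = 63.75 mm².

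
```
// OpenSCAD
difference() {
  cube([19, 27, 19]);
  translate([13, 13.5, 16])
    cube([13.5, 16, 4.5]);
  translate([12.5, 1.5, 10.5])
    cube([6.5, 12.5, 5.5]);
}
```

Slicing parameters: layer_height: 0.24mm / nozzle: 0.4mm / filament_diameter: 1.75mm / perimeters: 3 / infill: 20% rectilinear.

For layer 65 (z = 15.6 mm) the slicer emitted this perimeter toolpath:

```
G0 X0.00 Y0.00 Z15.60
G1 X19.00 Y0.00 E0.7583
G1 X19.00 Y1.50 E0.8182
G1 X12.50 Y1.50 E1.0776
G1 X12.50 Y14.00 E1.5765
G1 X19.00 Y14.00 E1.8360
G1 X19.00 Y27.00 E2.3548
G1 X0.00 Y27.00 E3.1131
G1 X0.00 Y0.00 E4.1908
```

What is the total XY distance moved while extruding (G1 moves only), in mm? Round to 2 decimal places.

Sum the Euclidean lengths of each G1 segment: total = 105.00 mm.

105.00 mm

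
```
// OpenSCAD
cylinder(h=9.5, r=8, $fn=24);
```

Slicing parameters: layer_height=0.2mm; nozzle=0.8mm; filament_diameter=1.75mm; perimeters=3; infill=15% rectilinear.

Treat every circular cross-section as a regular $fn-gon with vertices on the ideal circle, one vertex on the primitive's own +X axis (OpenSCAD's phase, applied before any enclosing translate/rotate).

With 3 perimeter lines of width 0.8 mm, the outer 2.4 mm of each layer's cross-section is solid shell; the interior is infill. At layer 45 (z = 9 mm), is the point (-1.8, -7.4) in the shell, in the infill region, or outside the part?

At z = 9 mm: the r=8 cylinder gives a regular 24-gon of circumradius 8 (constant along its height). Overall, the cross-section is a single solid region. The nearest boundary edge runs (-2.07, -7.73)→(-0.00, -8.00); distance from the point to it = 0.36 mm. The point is inside the cross-section, 0.36 mm from the nearest boundary — within the 2.4 mm shell band (3 × 0.8).

shell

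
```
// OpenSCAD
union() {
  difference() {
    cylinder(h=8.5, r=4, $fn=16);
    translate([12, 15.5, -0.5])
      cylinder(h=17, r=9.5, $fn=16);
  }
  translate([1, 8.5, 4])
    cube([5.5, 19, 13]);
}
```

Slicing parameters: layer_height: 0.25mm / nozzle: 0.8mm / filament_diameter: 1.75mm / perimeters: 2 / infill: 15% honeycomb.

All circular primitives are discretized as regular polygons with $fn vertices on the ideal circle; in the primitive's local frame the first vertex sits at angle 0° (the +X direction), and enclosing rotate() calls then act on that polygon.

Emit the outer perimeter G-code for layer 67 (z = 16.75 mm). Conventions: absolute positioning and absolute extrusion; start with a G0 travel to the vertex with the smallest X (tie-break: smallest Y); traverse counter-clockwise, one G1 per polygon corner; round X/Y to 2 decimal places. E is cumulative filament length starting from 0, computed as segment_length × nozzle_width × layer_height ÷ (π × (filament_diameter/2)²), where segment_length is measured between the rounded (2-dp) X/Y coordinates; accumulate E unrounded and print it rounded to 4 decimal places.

At z = 16.75 mm: the cylinder does not reach this height (z outside [0, 8.5]); the cylinder at (12, 15.5) is absent (z outside [-0.5, 16.5]); After the difference (first − rest): the first operand is absent here, so nothing remains; the cube at (1, 8.5) is present — its section is the full 5.5×19 rectangle; Combining (union): only the 5.5×19 cube at (1, 8.5) is present, so the union is just that shape — 1 connected region. The outline is a single polygon with 4 vertices. Extrusion per mm of travel: 0.8 × 0.25 / (π × 0.875²) = 0.083150. Accumulating E over each segment gives final E = 4.0744.

G0 X1.00 Y8.50 Z16.75
G1 X6.50 Y8.50 E0.4573
G1 X6.50 Y27.50 E2.0372
G1 X1.00 Y27.50 E2.4945
G1 X1.00 Y8.50 E4.0744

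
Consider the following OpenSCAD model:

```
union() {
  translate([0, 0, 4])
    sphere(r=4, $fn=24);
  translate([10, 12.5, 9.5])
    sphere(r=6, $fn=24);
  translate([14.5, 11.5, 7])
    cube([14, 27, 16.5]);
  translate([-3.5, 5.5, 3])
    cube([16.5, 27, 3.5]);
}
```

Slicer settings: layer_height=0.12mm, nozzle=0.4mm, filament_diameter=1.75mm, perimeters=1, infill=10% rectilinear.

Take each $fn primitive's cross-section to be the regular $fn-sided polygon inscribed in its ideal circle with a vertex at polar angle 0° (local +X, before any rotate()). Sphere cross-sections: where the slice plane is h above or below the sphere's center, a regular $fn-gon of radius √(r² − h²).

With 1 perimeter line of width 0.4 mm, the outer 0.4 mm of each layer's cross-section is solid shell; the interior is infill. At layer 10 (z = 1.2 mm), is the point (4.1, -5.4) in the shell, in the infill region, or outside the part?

At z = 1.2 mm: the sphere: section is a regular 24-gon, circumradius = √(r²−h²) = √(4²−2.8²) = 2.857; the sphere at (10, 12.5) is not intersected at this z (|z−center|=8.300 > r=6); the cube at (14.5, 11.5) is not intersected at this z (z outside [7, 23.5]); the cube at (-3.5, 5.5) is not intersected at this z (z outside [3, 6.5]); Combining (union): only the r=4 sphere is present, so the union is just that shape — 1 connected region. Overall, the cross-section is a single solid region. The nearest boundary edge runs (1.43, -2.47)→(2.02, -2.02); distance from the point to it = 3.95 mm. The point is not inside any of the regions above, so it lies outside the cross-section (3.95 mm from the nearest boundary).

outside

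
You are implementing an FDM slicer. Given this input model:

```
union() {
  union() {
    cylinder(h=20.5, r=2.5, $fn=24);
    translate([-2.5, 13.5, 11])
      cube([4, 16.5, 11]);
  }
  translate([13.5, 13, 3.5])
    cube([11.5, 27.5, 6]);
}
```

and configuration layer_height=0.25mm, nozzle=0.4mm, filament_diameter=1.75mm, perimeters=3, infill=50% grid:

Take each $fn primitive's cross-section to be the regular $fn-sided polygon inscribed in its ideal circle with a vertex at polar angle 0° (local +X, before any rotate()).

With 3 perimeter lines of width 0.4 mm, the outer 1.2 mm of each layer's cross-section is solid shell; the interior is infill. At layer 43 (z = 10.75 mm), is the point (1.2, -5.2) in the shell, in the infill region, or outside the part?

At z = 10.75 mm: the r=2.5 cylinder gives a regular 24-gon of circumradius 2.5 (constant along its height); the cube at (-2.5, 13.5) is not intersected at this z (z outside [11, 22]); Merging all regions: only the r=2.5 cylinder is present, so the union is just that shape — 1 connected region; the cube at (13.5, 13) is absent (z outside [3.5, 9.5]); Combining (union): only that combined region is present, so the union is just that shape — 1 connected region. Overall, the cross-section is a single solid region. The nearest boundary edge runs (-0.00, -2.50)→(0.65, -2.41); distance from the point to it = 2.84 mm. The point is not inside any of the regions above, so it lies outside the cross-section (2.84 mm from the nearest boundary).

outside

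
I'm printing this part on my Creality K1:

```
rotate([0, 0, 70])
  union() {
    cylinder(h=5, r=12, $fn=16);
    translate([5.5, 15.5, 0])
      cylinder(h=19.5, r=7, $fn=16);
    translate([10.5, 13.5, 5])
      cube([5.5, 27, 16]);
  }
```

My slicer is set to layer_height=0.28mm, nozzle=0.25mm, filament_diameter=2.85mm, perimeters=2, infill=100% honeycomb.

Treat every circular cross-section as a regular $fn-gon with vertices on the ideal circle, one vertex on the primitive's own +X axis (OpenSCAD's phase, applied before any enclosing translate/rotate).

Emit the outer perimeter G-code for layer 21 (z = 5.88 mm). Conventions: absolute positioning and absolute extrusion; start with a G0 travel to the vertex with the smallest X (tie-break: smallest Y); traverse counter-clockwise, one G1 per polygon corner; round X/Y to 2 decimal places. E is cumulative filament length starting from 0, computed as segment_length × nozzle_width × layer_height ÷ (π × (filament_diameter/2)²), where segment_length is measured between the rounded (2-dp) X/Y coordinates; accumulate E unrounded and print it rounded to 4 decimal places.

G0 X-34.47 Y23.72 Z5.88
G1 X-15.55 Y16.84 E0.2209
G1 X-15.64 Y16.81 E0.2219
G1 X-17.85 Y15.20 E0.2519
G1 X-19.26 Y12.86 E0.2819
G1 X-19.68 Y10.16 E0.3119
G1 X-19.03 Y7.51 E0.3418
G1 X-17.41 Y5.31 E0.3718
G1 X-15.08 Y3.89 E0.4018
G1 X-12.38 Y3.48 E0.4317
G1 X-9.73 Y4.13 E0.4617
G1 X-7.52 Y5.74 E0.4917
G1 X-6.11 Y8.08 E0.5217
G1 X-5.69 Y10.77 E0.5515
G1 X-6.34 Y13.43 E0.5816
G1 X-7.95 Y15.63 E0.6115
G1 X-8.55 Y15.99 E0.6192
G1 X-7.21 Y19.65 E0.6619
G1 X-32.59 Y28.89 E0.9583
G1 X-34.47 Y23.72 E1.0187

At z = 5.88 mm: the cylinder is not intersected at this z (z outside [0, 5]); the r=7 cylinder at (5.5, 15.5) contributes a regular 16-gon of circumradius 7; the 5.5×27 cube at (10.5, 13.5) contributes its full rectangle; Merging all regions: the regions partially overlap (shared area 9.86 mm²), so overlapping operands fuse into one piece — 1 connected region; (whole slice rotated 70° about Z — lengths, areas and connectivity unchanged). The outline is a single polygon with 19 vertices. Extrusion per mm of travel: 0.25 × 0.28 / (π × 1.425²) = 0.010973. Accumulating E over each segment gives final E = 1.0187.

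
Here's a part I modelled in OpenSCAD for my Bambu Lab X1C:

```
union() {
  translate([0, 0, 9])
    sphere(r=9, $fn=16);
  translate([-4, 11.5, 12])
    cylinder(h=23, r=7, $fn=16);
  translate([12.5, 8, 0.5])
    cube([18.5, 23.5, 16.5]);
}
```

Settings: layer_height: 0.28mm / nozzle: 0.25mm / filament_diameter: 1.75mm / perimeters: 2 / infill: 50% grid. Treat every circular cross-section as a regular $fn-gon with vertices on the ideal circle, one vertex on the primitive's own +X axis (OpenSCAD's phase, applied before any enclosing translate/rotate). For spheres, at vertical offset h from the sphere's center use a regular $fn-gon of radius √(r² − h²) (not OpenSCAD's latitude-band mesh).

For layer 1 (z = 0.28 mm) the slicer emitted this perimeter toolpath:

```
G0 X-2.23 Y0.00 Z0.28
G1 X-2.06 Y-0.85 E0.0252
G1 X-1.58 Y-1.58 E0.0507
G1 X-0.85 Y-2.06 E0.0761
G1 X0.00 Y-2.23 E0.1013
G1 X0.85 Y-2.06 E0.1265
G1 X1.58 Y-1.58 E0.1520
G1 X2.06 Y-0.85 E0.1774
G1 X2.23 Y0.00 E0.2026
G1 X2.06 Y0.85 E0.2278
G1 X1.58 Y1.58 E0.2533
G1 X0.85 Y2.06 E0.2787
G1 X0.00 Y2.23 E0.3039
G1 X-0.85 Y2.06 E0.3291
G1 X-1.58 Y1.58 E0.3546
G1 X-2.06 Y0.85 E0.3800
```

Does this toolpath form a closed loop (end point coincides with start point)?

Start point (G0): (-2.23, 0.00). End point (last G1): the path does not return to the start — open.

no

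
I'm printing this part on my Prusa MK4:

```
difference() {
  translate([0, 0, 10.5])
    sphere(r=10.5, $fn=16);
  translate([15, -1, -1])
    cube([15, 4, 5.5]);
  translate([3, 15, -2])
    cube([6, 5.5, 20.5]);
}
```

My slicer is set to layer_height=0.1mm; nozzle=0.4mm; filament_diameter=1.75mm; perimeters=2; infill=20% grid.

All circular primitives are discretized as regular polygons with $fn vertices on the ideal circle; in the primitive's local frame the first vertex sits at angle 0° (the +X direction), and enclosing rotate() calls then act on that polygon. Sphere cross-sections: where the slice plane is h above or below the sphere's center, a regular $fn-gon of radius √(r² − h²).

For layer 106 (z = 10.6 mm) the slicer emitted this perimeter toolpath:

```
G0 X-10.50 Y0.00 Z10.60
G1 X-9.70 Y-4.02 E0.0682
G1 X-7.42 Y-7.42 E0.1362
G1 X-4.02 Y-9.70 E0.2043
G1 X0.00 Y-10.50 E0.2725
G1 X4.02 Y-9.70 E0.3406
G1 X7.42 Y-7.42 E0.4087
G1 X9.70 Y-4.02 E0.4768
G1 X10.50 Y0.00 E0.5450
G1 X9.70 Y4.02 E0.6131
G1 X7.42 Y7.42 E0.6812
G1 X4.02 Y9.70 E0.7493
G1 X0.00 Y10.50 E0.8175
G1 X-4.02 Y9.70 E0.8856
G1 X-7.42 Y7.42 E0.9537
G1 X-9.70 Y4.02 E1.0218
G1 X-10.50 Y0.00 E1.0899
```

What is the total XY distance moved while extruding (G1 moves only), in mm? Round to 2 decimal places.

Sum the Euclidean lengths of each G1 segment: total = 65.54 mm.

65.54 mm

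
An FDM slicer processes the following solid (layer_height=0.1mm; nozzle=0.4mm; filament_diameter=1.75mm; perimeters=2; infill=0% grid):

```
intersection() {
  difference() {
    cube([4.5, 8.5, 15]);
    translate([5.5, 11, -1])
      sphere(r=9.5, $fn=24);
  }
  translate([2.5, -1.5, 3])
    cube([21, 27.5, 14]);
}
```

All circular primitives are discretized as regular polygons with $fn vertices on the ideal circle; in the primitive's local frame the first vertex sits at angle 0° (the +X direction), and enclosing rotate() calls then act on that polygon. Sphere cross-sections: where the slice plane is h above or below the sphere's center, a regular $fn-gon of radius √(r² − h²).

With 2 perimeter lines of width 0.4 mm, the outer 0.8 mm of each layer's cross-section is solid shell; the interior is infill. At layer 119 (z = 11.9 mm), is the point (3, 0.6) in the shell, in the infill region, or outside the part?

At z = 11.9 mm: the cube is present — its section is the full 4.5×8.5 rectangle; the sphere at (5.5, 11) is not intersected at this z (|z−center|=12.900 > r=9.5); After the difference (first − rest): none of the subtracted shapes is present at this height, so the 4.5×8.5 cube is unchanged — 1 connected region; the 21×27.5 cube at (2.5, -1.5) contributes its full rectangle; Taking the intersection: the 21×27.5 cube at (2.5, -1.5) partially overlaps the result so far; clipping to the common part keeps 17.00 mm² — 1 connected region. Overall, the cross-section is a single solid region. The nearest boundary edge runs (2.50, 0.00)→(2.50, 8.50); distance from the point to it = 0.50 mm. The point is inside the cross-section, 0.50 mm from the nearest boundary — within the 0.8 mm shell band (2 × 0.4).

shell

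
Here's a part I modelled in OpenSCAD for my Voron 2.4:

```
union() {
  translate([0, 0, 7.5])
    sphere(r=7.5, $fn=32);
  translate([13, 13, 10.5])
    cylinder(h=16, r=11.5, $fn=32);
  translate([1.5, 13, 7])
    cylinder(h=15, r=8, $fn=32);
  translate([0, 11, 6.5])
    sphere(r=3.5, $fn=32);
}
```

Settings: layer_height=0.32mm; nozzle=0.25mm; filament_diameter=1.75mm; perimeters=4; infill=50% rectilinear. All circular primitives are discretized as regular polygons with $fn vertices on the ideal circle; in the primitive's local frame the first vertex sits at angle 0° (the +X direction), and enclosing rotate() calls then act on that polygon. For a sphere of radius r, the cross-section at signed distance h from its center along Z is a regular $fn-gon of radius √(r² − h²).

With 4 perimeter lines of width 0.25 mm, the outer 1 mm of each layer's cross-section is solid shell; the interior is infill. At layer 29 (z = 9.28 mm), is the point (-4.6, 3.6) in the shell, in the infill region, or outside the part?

infill

At z = 9.28 mm: the sphere: section is a regular 32-gon, circumradius = √(r²−h²) = √(7.5²−1.78²) = 7.286; the cylinder at (13, 13) is not intersected at this z (z outside [10.5, 26.5]); the cylinder at (1.5, 13): section is a regular 32-gon, circumradius r=8; the r=3.5 sphere at (0, 11) slices to a regular 32-gon of circumradius 2.126 (√(r²−h²) with h=2.78 from center); Combining (union): the regions partially overlap (shared area 25.46 mm²), so overlapping operands fuse into one piece — 1 connected region. Overall, the cross-section is a single solid region. The nearest boundary edge runs (-6.06, 4.05)→(-5.15, 5.15); distance from the point to it = 1.41 mm. The point is inside the cross-section and 1.41 mm from the nearest boundary — more than the 1 mm shell width (4 × 0.25), so it's in the infill interior.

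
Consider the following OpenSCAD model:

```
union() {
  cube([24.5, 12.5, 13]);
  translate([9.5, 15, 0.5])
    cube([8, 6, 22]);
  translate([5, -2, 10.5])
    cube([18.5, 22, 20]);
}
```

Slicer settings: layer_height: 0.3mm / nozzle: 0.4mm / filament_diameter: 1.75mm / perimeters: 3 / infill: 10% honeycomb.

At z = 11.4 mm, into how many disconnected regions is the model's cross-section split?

1

At z = 11.4 mm: the cube (footprint 24.5×12.5) is included at this height; the 8×6 cube at (9.5, 15) contributes its full rectangle; the cube at (5, -2) (footprint 18.5×22) is included at this height; Merging all regions: the regions partially overlap (shared area 271.25 mm²), so overlapping operands fuse into one piece — 1 connected region. The result has 1 disconnected region.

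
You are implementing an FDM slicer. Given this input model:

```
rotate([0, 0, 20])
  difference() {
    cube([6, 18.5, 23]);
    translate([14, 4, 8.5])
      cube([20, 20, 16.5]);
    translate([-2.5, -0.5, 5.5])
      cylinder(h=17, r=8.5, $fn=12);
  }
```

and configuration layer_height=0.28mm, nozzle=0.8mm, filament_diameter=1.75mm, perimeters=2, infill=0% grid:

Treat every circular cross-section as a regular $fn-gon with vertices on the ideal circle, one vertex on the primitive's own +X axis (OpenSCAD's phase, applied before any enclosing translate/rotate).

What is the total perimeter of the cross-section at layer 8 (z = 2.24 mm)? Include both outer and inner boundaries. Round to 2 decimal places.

At z = 2.24 mm: the cube is present — its section is the full 6×18.5 rectangle (perimeter 49.00 mm); the cube at (14, 4) does not reach this height (z outside [8.5, 25]); the cylinder at (-2.5, -0.5) is absent (z outside [5.5, 22.5]); After the difference (first − rest): none of the subtracted shapes is present at this height, so the 6×18.5 cube is unchanged — boundary = 49.00 mm; (rotated 20° about Z; rotation is an isometry so areas/perimeters/island counts are preserved). Overall, the cross-section is a single solid region. Total boundary length (outer) = 49.00 mm.

49.00 mm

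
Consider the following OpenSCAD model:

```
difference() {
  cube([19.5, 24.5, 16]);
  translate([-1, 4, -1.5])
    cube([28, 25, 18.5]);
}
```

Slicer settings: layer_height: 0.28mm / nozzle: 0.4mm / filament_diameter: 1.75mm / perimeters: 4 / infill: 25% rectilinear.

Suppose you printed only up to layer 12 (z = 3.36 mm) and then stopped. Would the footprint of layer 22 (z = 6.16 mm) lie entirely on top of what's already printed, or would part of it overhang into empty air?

entirely on top

Compare the two slices. At z = 3.36: the 19.5×24.5 cube contributes its full rectangle (area 477.75 mm²); the cube at (-1, 4) is present — its section is the full 28×25 rectangle (area 700.00 mm²); Subtracting the remaining from the first: starting from the 19.5×24.5 cube (477.75 mm²), the 28×25 cube at (-1, 4) partially overlaps it — only the 399.75 mm² overlap (of its 700.00 mm²) is removed, clipping the outline — area = 78.00 mm². At z = 6.16: the 19.5×24.5 cube contributes its full rectangle (area 477.75 mm²); the 28×25 cube at (-1, 4) contributes its full rectangle (area 700.00 mm²); Taking the first minus the rest: starting from the 19.5×24.5 cube (477.75 mm²), the 28×25 cube at (-1, 4) partially overlaps it — only the 399.75 mm² overlap (of its 700.00 mm²) is removed, clipping the outline — area = 78.00 mm². Checking containment: the cross-section at z = 6.16 is a subset of the cross-section at z = 3.36.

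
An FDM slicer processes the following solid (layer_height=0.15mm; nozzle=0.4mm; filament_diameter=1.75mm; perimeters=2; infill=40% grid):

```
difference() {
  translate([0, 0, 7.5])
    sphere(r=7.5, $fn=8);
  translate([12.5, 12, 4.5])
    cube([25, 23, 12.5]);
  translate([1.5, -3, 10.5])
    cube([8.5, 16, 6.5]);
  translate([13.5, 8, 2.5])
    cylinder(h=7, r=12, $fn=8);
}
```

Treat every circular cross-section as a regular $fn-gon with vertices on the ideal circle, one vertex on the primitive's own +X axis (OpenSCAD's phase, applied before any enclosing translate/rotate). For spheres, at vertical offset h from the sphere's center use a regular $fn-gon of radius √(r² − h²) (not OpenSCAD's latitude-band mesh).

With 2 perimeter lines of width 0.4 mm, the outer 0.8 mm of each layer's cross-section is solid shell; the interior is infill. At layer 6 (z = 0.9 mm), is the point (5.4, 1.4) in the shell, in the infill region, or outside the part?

At z = 0.9 mm: the r=7.5 sphere contributes a regular 8-gon of circumradius √(7.5²−6.6²) = 3.562; the cube at (12.5, 12) is not intersected at this z (z outside [4.5, 17]); the cube at (1.5, -3) does not reach this height (z outside [10.5, 17]); the cylinder at (13.5, 8) is absent (z outside [2.5, 9.5]); Subtracting the remaining from the first: none of the subtracted shapes is present at this height, so the r=7.5 sphere is unchanged — 1 connected region. Overall, the cross-section is a single solid region. The nearest boundary edge runs (3.56, 0.00)→(2.52, 2.52); distance from the point to it = 2.23 mm. The point is not inside any of the regions above, so it lies outside the cross-section (2.23 mm from the nearest boundary).

outside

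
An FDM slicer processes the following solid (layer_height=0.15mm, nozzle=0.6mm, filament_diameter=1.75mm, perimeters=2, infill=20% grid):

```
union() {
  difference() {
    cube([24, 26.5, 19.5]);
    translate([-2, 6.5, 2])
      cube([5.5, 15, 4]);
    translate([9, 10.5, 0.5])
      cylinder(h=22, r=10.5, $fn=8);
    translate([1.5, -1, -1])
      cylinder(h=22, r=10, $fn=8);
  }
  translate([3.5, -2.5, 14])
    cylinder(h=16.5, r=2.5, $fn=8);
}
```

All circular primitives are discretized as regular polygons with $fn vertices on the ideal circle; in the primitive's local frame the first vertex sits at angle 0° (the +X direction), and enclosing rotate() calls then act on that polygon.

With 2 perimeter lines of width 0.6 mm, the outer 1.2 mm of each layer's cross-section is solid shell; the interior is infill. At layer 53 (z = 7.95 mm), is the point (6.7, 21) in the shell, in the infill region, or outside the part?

At z = 7.95 mm: the 24×26.5 cube contributes its full rectangle; the cube at (-2, 6.5) does not reach this height (z outside [2, 6]); the r=10.5 cylinder at (9, 10.5) contributes a regular 8-gon of circumradius 10.5; the r=10 cylinder at (1.5, -1) contributes a regular 8-gon of circumradius 10; After the difference (first − rest): starting from the 24×26.5 cube, the r=10.5 cylinder at (9, 10.5) partially overlaps it — only the 306.40 mm² overlap (of its 311.83 mm²) is removed, clipping the outline; the r=10 cylinder at (1.5, -1) partially overlaps it — only the 20.03 mm² overlap (of its 282.84 mm²) is removed, clipping the outline — 1 connected region; the cylinder at (3.5, -2.5) is absent (z outside [14, 30.5]); Merging all regions: only the result so far is present, so the union is just that shape — 1 connected region. Overall, the cross-section is a single solid region. The nearest boundary edge runs (9.00, 21.00)→(1.58, 17.92); distance from the point to it = 0.88 mm. The point is inside the cross-section, 0.88 mm from the nearest boundary — within the 1.2 mm shell band (2 × 0.6).

shell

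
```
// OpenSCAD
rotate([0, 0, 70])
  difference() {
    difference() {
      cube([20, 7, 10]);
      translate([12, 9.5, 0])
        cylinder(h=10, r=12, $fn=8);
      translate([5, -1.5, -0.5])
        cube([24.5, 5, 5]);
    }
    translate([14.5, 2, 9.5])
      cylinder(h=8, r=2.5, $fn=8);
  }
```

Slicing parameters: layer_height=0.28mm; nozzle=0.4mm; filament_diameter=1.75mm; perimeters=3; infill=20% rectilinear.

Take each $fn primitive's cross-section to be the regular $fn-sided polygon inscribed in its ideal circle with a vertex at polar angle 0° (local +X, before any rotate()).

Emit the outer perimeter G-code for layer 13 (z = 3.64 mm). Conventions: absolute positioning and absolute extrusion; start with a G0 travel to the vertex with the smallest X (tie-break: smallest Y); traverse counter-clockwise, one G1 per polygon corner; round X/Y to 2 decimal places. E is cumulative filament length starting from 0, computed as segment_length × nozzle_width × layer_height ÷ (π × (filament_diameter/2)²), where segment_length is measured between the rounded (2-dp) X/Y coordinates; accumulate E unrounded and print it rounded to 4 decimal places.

At z = 3.64 mm: the cube is present — its section is the full 20×7 rectangle; the cylinder at (12, 9.5): section is a regular 8-gon, circumradius r=12; the cube at (5, -1.5) is present — its section is the full 24.5×5 rectangle; Subtracting the remaining from the first: starting from the 20×7 cube, the r=12 cylinder at (12, 9.5) partially overlaps it — only the 120.77 mm² overlap (of its 407.29 mm²) is removed, clipping the outline; the 24.5×5 cube at (5, -1.5) partially overlaps it — only the 0.99 mm² overlap (of its 122.50 mm²) is removed, clipping the outline — 1 connected region; the cylinder at (14.5, 2) is absent (z outside [9.5, 17.5]); Taking the first minus the rest: none of the subtracted shapes is present at this height, so that combined region is unchanged — 1 connected region; (rotated 70° about Z; rotation is an isometry so areas/perimeters/island counts are preserved). The outline is a single polygon with 6 vertices. Extrusion per mm of travel: 0.4 × 0.28 / (π × 0.875²) = 0.046564. Accumulating E over each segment gives final E = 1.0027.

G0 X-6.58 Y2.39 Z3.64
G1 X0.00 Y0.00 E0.3260
G1 X1.71 Y4.70 E0.5589
G1 X1.33 Y4.84 E0.5777
G1 X0.25 Y3.65 E0.6526
G1 X-6.22 Y3.37 E0.9541
G1 X-6.58 Y2.39 E1.0027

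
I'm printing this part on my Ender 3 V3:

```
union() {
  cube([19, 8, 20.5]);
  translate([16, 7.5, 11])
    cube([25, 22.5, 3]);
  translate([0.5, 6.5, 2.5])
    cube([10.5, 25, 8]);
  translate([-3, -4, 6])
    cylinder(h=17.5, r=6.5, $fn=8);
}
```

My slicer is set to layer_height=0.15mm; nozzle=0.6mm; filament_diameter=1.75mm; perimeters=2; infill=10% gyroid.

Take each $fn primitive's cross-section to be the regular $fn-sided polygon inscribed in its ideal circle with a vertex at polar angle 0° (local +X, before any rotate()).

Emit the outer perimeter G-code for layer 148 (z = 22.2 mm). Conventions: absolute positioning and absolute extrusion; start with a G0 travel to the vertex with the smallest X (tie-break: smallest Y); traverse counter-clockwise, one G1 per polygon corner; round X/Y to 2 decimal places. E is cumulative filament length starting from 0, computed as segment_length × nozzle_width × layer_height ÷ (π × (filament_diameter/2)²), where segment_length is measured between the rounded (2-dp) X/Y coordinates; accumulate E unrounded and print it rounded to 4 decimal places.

At z = 22.2 mm: the cube is not intersected at this z (z outside [0, 20.5]); the cube at (16, 7.5) is not intersected at this z (z outside [11, 14]); the cube at (0.5, 6.5) does not reach this height (z outside [2.5, 10.5]); the r=6.5 cylinder at (-3, -4) contributes a regular 8-gon of circumradius 6.5; Combining (union): only the r=6.5 cylinder at (-3, -4) is present, so the union is just that shape — 1 connected region. The outline is a single polygon with 8 vertices. Extrusion per mm of travel: 0.6 × 0.15 / (π × 0.875²) = 0.037418. Accumulating E over each segment gives final E = 1.4898.

G0 X-9.50 Y-4.00 Z22.20
G1 X-7.60 Y-8.60 E0.1862
G1 X-3.00 Y-10.50 E0.3725
G1 X1.60 Y-8.60 E0.5587
G1 X3.50 Y-4.00 E0.7449
G1 X1.60 Y0.60 E0.9311
G1 X-3.00 Y2.50 E1.1174
G1 X-7.60 Y0.60 E1.3036
G1 X-9.50 Y-4.00 E1.4898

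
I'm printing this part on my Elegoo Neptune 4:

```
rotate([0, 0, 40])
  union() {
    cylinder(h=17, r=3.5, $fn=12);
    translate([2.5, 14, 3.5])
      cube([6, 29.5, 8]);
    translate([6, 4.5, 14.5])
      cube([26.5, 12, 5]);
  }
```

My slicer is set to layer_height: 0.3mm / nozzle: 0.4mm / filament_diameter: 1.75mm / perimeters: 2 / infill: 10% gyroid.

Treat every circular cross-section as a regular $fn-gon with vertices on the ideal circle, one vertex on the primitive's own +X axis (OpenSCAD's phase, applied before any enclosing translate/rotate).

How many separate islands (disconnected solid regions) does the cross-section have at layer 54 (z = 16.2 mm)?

2

At z = 16.2 mm: the r=3.5 cylinder contributes a regular 12-gon of circumradius 3.5; the cube at (2.5, 14) does not reach this height (z outside [3.5, 11.5]); the cube at (6, 4.5) (footprint 26.5×12) is included at this height; Merging all regions: the 2 present regions are separate (no shared area or edge), so areas and boundary lengths simply add and each stays a separate island — 2 connected regions; (rotated 40° about Z; rotation is an isometry so areas/perimeters/island counts are preserved). Overall, the cross-section has 2 separate islands. Island count = 2.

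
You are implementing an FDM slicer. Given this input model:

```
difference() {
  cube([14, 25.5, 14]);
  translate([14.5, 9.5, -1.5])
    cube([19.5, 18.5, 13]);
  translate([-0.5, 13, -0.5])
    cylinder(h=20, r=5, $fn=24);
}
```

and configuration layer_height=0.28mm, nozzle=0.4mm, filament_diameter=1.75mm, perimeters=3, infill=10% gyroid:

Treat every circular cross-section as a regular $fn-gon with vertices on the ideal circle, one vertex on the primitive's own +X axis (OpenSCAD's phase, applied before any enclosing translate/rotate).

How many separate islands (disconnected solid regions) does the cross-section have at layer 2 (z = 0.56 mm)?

At z = 0.56 mm: the 14×25.5 cube contributes its full rectangle; the cube at (14.5, 9.5) is present — its section is the full 19.5×18.5 rectangle; the r=5 cylinder at (-0.5, 13) contributes a regular 24-gon of circumradius 5; Subtracting the remaining from the first: starting from the 14×25.5 cube, the 19.5×18.5 cube at (14.5, 9.5) misses the remaining region (no effect); the r=5 cylinder at (-0.5, 13) partially overlaps it — only the 33.86 mm² overlap (of its 77.65 mm²) is removed, clipping the outline — 1 connected region. Overall, the cross-section is a single solid region. Island count = 1.

1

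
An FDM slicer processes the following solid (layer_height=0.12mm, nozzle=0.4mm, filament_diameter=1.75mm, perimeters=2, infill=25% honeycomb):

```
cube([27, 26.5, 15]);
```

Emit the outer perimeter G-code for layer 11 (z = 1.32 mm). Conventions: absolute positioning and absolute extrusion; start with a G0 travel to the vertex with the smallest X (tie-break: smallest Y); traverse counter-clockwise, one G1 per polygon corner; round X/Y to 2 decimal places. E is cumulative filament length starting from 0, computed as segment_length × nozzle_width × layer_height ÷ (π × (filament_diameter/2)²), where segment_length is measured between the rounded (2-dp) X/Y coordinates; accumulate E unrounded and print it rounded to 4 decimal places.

G0 X0.00 Y0.00 Z1.32
G1 X27.00 Y0.00 E0.5388
G1 X27.00 Y26.50 E1.0677
G1 X0.00 Y26.50 E1.6065
G1 X0.00 Y0.00 E2.1353

At z = 1.32 mm: the 27×26.5 cube contributes its full rectangle. The outline is a single polygon with 4 vertices. Extrusion per mm of travel: 0.4 × 0.12 / (π × 0.875²) = 0.019956. Accumulating E over each segment gives final E = 2.1353.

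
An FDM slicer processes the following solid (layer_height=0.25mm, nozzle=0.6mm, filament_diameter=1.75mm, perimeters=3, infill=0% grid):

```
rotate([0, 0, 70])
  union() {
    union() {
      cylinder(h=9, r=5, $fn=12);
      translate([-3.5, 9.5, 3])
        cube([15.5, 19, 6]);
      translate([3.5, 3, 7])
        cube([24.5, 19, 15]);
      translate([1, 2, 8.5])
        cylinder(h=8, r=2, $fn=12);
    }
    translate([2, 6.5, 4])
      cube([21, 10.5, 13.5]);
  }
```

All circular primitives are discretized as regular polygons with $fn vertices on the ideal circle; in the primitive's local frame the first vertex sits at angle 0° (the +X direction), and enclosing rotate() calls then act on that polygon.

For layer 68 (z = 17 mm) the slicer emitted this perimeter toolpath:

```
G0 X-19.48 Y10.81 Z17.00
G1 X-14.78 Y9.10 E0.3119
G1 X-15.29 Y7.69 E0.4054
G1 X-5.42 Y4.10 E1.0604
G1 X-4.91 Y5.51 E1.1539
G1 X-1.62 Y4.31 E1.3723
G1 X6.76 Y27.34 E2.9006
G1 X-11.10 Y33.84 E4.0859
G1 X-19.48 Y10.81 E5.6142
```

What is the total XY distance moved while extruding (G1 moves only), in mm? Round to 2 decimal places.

90.03 mm

Sum the Euclidean lengths of each G1 segment: total = 90.03 mm.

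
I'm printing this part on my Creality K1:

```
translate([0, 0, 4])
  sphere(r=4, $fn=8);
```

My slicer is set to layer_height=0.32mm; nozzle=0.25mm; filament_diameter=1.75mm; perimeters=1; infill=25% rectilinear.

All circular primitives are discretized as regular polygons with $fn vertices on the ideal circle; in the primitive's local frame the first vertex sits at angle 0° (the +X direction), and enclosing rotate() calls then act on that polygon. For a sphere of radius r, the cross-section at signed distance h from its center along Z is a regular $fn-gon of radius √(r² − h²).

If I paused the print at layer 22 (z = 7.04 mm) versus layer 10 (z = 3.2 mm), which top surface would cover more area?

layer 10 (z = 3.2 mm)

Layer 22 (z = 7.04): the sphere: section is a regular 8-gon, circumradius = √(r²−h²) = √(4²−3.04²) = 2.600 (area = (8/2)·2.600²·sin(360°/8) = 19.12 mm²). So its area = 19.12 mm². Layer 10 (z = 3.2): the r=4 sphere contributes a regular 8-gon of circumradius √(4²−0.8²) = 3.919 (area = (8/2)·3.919²·sin(360°/8) = 43.44 mm²). So its area = 43.44 mm². Layer 10 is larger (43.44 vs 19.12 mm²).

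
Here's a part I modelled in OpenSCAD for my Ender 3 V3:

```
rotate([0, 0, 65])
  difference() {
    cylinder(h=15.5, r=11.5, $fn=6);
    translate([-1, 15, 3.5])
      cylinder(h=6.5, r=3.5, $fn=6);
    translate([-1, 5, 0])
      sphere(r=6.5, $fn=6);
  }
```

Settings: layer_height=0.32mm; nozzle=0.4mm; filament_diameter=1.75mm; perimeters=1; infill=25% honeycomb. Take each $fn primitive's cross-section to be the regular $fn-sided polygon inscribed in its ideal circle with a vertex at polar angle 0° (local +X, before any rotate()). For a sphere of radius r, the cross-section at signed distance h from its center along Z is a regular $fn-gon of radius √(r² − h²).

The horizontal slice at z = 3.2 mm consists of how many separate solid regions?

At z = 3.2 mm: the r=11.5 cylinder contributes a regular 6-gon of circumradius 11.5; the cylinder at (-1, 15) does not reach this height (z outside [3.5, 10]); the r=6.5 sphere at (-1, 5) slices to a regular 6-gon of circumradius 5.658 (√(r²−h²) with h=3.2 from center); Taking the first minus the rest: starting from the r=11.5 cylinder, the r=6.5 sphere at (-1, 5) lies wholly inside it (removes its full 83.16 mm² and its 33.95 mm outline becomes a hole wall) — 1 connected region with 1 hole; (rotated 65° about Z; rotation is an isometry so areas/perimeters/island counts are preserved). The result has 1 disconnected region.

1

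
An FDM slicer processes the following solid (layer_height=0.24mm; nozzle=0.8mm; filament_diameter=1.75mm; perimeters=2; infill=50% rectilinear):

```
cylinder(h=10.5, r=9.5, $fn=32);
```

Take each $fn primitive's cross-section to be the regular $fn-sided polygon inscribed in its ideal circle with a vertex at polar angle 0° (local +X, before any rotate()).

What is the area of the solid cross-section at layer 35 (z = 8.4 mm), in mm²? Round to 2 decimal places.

281.71 mm²

At z = 8.4 mm: the cylinder: section is a regular 32-gon, circumradius r=9.5 (area = (32/2)·9.500²·sin(360°/32) = 281.71 mm²). Overall, the cross-section is a single solid region. Net area = 281.71 mm².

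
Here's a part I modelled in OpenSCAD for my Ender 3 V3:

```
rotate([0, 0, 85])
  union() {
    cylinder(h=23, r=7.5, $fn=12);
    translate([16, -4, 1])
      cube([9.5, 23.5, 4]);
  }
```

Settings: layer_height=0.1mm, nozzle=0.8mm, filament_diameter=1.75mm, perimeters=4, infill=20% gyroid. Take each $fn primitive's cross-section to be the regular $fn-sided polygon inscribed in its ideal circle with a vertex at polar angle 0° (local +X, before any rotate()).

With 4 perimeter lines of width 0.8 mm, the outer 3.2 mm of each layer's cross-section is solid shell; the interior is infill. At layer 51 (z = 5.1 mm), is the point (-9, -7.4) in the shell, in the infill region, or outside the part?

At z = 5.1 mm: the r=7.5 cylinder gives a regular 12-gon of circumradius 7.5 (constant along its height); the cube at (16, -4) is not intersected at this z (z outside [1, 5]); Combining (union): only the r=7.5 cylinder is present, so the union is just that shape — 1 connected region; (whole slice rotated 85° about Z — lengths, areas and connectivity unchanged). Overall, the cross-section is a single solid region. Undo the 85° rotation: the query point maps to (-8.156, 8.321) in the un-rotated model frame. The nearest boundary edge runs (-3.75, 6.50)→(-6.50, 3.75); distance from the point to it = 4.41 mm. The point is not inside any of the regions above, so it lies outside the cross-section (4.41 mm from the nearest boundary).

outside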